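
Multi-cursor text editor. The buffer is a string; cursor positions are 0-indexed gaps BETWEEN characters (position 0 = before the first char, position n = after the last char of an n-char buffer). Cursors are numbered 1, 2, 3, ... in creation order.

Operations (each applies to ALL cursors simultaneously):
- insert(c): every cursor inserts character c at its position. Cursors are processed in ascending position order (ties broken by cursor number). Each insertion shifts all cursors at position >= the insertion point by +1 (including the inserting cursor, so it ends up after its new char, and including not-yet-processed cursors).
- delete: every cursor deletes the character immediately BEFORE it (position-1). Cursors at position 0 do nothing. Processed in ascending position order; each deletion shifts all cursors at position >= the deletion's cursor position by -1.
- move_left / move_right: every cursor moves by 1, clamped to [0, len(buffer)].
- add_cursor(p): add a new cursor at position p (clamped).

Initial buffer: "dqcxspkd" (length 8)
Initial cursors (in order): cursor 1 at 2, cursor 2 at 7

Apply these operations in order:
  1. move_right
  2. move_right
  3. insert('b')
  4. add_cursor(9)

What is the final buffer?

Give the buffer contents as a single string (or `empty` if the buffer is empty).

After op 1 (move_right): buffer="dqcxspkd" (len 8), cursors c1@3 c2@8, authorship ........
After op 2 (move_right): buffer="dqcxspkd" (len 8), cursors c1@4 c2@8, authorship ........
After op 3 (insert('b')): buffer="dqcxbspkdb" (len 10), cursors c1@5 c2@10, authorship ....1....2
After op 4 (add_cursor(9)): buffer="dqcxbspkdb" (len 10), cursors c1@5 c3@9 c2@10, authorship ....1....2

Answer: dqcxbspkdb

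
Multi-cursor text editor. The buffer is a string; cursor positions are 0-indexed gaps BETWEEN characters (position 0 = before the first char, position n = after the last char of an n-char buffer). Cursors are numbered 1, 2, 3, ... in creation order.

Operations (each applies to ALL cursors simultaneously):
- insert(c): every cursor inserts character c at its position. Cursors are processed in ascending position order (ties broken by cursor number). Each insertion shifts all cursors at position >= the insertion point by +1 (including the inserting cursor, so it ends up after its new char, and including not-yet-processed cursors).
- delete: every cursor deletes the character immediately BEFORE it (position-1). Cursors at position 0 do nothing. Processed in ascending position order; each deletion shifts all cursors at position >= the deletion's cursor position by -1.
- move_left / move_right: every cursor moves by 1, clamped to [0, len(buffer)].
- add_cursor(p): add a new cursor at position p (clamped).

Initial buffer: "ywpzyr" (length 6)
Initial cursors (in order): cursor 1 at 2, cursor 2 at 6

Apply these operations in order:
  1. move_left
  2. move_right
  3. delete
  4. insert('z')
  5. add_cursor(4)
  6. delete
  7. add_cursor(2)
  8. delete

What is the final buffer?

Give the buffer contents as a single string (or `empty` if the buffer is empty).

After op 1 (move_left): buffer="ywpzyr" (len 6), cursors c1@1 c2@5, authorship ......
After op 2 (move_right): buffer="ywpzyr" (len 6), cursors c1@2 c2@6, authorship ......
After op 3 (delete): buffer="ypzy" (len 4), cursors c1@1 c2@4, authorship ....
After op 4 (insert('z')): buffer="yzpzyz" (len 6), cursors c1@2 c2@6, authorship .1...2
After op 5 (add_cursor(4)): buffer="yzpzyz" (len 6), cursors c1@2 c3@4 c2@6, authorship .1...2
After op 6 (delete): buffer="ypy" (len 3), cursors c1@1 c3@2 c2@3, authorship ...
After op 7 (add_cursor(2)): buffer="ypy" (len 3), cursors c1@1 c3@2 c4@2 c2@3, authorship ...
After op 8 (delete): buffer="" (len 0), cursors c1@0 c2@0 c3@0 c4@0, authorship 

Answer: empty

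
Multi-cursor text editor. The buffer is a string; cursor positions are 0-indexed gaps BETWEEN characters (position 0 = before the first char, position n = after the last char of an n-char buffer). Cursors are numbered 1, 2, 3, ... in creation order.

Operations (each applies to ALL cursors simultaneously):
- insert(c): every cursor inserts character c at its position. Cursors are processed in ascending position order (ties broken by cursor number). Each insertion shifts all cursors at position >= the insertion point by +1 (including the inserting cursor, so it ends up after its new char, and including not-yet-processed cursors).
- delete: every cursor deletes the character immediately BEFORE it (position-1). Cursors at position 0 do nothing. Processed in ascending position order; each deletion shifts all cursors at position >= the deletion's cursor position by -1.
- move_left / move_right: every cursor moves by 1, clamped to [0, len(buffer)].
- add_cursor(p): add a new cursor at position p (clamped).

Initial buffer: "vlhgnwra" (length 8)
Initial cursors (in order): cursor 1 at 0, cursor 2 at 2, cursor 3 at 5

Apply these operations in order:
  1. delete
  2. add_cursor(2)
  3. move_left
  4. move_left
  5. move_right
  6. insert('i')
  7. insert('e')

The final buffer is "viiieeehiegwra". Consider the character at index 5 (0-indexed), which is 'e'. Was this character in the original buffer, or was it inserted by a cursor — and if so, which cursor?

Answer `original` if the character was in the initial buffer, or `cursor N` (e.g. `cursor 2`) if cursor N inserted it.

After op 1 (delete): buffer="vhgwra" (len 6), cursors c1@0 c2@1 c3@3, authorship ......
After op 2 (add_cursor(2)): buffer="vhgwra" (len 6), cursors c1@0 c2@1 c4@2 c3@3, authorship ......
After op 3 (move_left): buffer="vhgwra" (len 6), cursors c1@0 c2@0 c4@1 c3@2, authorship ......
After op 4 (move_left): buffer="vhgwra" (len 6), cursors c1@0 c2@0 c4@0 c3@1, authorship ......
After op 5 (move_right): buffer="vhgwra" (len 6), cursors c1@1 c2@1 c4@1 c3@2, authorship ......
After op 6 (insert('i')): buffer="viiihigwra" (len 10), cursors c1@4 c2@4 c4@4 c3@6, authorship .124.3....
After op 7 (insert('e')): buffer="viiieeehiegwra" (len 14), cursors c1@7 c2@7 c4@7 c3@10, authorship .124124.33....
Authorship (.=original, N=cursor N): . 1 2 4 1 2 4 . 3 3 . . . .
Index 5: author = 2

Answer: cursor 2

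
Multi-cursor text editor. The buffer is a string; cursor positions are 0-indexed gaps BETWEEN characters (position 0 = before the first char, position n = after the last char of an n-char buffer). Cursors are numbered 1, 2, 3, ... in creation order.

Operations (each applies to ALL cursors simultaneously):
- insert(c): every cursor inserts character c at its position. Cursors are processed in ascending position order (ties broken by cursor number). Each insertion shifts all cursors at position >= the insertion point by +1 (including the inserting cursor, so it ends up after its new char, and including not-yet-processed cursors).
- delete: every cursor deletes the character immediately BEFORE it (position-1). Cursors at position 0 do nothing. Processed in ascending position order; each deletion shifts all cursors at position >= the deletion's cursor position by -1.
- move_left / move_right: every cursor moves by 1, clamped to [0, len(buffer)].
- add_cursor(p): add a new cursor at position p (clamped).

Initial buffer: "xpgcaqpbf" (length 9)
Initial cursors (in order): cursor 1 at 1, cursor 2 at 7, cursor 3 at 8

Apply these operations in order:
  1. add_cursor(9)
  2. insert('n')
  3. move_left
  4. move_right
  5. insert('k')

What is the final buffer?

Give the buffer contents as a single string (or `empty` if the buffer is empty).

Answer: xnkpgcaqpnkbnkfnk

Derivation:
After op 1 (add_cursor(9)): buffer="xpgcaqpbf" (len 9), cursors c1@1 c2@7 c3@8 c4@9, authorship .........
After op 2 (insert('n')): buffer="xnpgcaqpnbnfn" (len 13), cursors c1@2 c2@9 c3@11 c4@13, authorship .1......2.3.4
After op 3 (move_left): buffer="xnpgcaqpnbnfn" (len 13), cursors c1@1 c2@8 c3@10 c4@12, authorship .1......2.3.4
After op 4 (move_right): buffer="xnpgcaqpnbnfn" (len 13), cursors c1@2 c2@9 c3@11 c4@13, authorship .1......2.3.4
After op 5 (insert('k')): buffer="xnkpgcaqpnkbnkfnk" (len 17), cursors c1@3 c2@11 c3@14 c4@17, authorship .11......22.33.44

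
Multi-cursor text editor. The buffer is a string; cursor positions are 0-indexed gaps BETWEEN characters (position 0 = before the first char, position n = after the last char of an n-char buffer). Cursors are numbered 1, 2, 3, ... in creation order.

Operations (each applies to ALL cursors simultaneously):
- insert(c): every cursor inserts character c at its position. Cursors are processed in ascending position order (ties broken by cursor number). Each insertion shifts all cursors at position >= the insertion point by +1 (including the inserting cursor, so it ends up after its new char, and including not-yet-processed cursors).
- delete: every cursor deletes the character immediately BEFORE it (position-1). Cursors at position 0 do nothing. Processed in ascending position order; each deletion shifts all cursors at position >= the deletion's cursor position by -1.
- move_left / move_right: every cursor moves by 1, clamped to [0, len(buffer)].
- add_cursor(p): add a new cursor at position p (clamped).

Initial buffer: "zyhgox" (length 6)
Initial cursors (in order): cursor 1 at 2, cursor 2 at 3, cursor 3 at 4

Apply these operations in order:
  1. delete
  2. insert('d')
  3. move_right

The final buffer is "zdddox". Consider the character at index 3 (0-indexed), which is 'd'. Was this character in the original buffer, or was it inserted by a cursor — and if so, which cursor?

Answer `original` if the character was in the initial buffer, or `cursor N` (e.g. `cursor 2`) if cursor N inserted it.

After op 1 (delete): buffer="zox" (len 3), cursors c1@1 c2@1 c3@1, authorship ...
After op 2 (insert('d')): buffer="zdddox" (len 6), cursors c1@4 c2@4 c3@4, authorship .123..
After op 3 (move_right): buffer="zdddox" (len 6), cursors c1@5 c2@5 c3@5, authorship .123..
Authorship (.=original, N=cursor N): . 1 2 3 . .
Index 3: author = 3

Answer: cursor 3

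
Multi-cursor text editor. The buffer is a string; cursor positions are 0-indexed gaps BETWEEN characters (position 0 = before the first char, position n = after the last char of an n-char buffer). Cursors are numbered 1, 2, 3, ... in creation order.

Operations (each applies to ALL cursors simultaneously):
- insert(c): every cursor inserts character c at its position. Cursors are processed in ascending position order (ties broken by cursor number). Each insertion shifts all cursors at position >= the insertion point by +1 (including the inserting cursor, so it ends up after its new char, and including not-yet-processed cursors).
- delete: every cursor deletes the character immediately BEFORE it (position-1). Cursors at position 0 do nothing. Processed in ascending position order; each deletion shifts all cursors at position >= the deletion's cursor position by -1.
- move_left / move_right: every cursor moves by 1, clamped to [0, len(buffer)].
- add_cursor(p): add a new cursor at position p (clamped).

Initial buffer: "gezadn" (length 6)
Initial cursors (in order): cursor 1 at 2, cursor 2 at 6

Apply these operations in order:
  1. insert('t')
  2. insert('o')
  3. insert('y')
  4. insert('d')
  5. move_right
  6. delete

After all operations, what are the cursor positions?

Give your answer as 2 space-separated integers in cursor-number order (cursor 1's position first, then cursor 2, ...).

Answer: 6 12

Derivation:
After op 1 (insert('t')): buffer="getzadnt" (len 8), cursors c1@3 c2@8, authorship ..1....2
After op 2 (insert('o')): buffer="getozadnto" (len 10), cursors c1@4 c2@10, authorship ..11....22
After op 3 (insert('y')): buffer="getoyzadntoy" (len 12), cursors c1@5 c2@12, authorship ..111....222
After op 4 (insert('d')): buffer="getoydzadntoyd" (len 14), cursors c1@6 c2@14, authorship ..1111....2222
After op 5 (move_right): buffer="getoydzadntoyd" (len 14), cursors c1@7 c2@14, authorship ..1111....2222
After op 6 (delete): buffer="getoydadntoy" (len 12), cursors c1@6 c2@12, authorship ..1111...222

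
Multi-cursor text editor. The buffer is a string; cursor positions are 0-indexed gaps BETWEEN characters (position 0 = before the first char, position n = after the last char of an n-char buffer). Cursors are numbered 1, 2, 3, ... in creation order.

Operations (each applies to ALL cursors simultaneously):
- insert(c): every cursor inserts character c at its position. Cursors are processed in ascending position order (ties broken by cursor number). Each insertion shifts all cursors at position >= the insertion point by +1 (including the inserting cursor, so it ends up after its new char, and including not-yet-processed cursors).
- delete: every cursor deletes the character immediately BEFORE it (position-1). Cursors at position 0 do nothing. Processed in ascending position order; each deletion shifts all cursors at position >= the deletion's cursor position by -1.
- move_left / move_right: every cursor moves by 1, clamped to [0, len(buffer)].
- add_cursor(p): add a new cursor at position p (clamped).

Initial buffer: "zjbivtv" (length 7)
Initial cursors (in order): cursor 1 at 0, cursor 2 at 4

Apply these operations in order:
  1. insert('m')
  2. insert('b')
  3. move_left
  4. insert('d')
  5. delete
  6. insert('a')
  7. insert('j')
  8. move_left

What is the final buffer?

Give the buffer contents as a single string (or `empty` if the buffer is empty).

After op 1 (insert('m')): buffer="mzjbimvtv" (len 9), cursors c1@1 c2@6, authorship 1....2...
After op 2 (insert('b')): buffer="mbzjbimbvtv" (len 11), cursors c1@2 c2@8, authorship 11....22...
After op 3 (move_left): buffer="mbzjbimbvtv" (len 11), cursors c1@1 c2@7, authorship 11....22...
After op 4 (insert('d')): buffer="mdbzjbimdbvtv" (len 13), cursors c1@2 c2@9, authorship 111....222...
After op 5 (delete): buffer="mbzjbimbvtv" (len 11), cursors c1@1 c2@7, authorship 11....22...
After op 6 (insert('a')): buffer="mabzjbimabvtv" (len 13), cursors c1@2 c2@9, authorship 111....222...
After op 7 (insert('j')): buffer="majbzjbimajbvtv" (len 15), cursors c1@3 c2@11, authorship 1111....2222...
After op 8 (move_left): buffer="majbzjbimajbvtv" (len 15), cursors c1@2 c2@10, authorship 1111....2222...

Answer: majbzjbimajbvtv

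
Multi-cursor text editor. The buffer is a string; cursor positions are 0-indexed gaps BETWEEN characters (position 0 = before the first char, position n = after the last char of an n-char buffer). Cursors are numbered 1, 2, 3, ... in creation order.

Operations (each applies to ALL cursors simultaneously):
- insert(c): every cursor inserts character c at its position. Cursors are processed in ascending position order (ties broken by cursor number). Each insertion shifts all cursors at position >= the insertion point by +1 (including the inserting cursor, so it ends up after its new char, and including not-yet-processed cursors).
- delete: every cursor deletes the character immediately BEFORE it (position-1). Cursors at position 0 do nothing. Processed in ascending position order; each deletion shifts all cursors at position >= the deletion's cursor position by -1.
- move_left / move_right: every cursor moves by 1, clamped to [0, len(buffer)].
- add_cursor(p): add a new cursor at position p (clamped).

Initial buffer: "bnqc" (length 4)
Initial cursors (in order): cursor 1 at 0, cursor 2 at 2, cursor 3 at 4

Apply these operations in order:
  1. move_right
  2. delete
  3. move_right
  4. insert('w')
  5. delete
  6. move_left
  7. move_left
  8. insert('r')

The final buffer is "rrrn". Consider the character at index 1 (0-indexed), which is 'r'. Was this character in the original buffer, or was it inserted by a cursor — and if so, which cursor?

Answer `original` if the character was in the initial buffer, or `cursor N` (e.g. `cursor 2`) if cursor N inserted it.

After op 1 (move_right): buffer="bnqc" (len 4), cursors c1@1 c2@3 c3@4, authorship ....
After op 2 (delete): buffer="n" (len 1), cursors c1@0 c2@1 c3@1, authorship .
After op 3 (move_right): buffer="n" (len 1), cursors c1@1 c2@1 c3@1, authorship .
After op 4 (insert('w')): buffer="nwww" (len 4), cursors c1@4 c2@4 c3@4, authorship .123
After op 5 (delete): buffer="n" (len 1), cursors c1@1 c2@1 c3@1, authorship .
After op 6 (move_left): buffer="n" (len 1), cursors c1@0 c2@0 c3@0, authorship .
After op 7 (move_left): buffer="n" (len 1), cursors c1@0 c2@0 c3@0, authorship .
After op 8 (insert('r')): buffer="rrrn" (len 4), cursors c1@3 c2@3 c3@3, authorship 123.
Authorship (.=original, N=cursor N): 1 2 3 .
Index 1: author = 2

Answer: cursor 2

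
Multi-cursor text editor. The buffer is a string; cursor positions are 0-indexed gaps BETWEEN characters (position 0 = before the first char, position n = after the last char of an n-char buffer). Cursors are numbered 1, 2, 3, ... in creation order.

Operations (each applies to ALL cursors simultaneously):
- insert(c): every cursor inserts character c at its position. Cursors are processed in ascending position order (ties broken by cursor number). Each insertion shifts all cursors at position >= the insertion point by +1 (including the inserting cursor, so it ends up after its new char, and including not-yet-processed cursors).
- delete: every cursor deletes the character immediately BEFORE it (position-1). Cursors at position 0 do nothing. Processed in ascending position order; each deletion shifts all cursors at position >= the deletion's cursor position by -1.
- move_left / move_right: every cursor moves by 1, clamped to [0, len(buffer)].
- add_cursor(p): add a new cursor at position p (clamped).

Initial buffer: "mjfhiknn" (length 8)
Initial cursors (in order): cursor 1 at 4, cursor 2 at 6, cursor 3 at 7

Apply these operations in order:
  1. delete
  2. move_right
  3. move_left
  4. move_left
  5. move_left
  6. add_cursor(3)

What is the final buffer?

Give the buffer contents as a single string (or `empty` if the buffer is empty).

Answer: mjfin

Derivation:
After op 1 (delete): buffer="mjfin" (len 5), cursors c1@3 c2@4 c3@4, authorship .....
After op 2 (move_right): buffer="mjfin" (len 5), cursors c1@4 c2@5 c3@5, authorship .....
After op 3 (move_left): buffer="mjfin" (len 5), cursors c1@3 c2@4 c3@4, authorship .....
After op 4 (move_left): buffer="mjfin" (len 5), cursors c1@2 c2@3 c3@3, authorship .....
After op 5 (move_left): buffer="mjfin" (len 5), cursors c1@1 c2@2 c3@2, authorship .....
After op 6 (add_cursor(3)): buffer="mjfin" (len 5), cursors c1@1 c2@2 c3@2 c4@3, authorship .....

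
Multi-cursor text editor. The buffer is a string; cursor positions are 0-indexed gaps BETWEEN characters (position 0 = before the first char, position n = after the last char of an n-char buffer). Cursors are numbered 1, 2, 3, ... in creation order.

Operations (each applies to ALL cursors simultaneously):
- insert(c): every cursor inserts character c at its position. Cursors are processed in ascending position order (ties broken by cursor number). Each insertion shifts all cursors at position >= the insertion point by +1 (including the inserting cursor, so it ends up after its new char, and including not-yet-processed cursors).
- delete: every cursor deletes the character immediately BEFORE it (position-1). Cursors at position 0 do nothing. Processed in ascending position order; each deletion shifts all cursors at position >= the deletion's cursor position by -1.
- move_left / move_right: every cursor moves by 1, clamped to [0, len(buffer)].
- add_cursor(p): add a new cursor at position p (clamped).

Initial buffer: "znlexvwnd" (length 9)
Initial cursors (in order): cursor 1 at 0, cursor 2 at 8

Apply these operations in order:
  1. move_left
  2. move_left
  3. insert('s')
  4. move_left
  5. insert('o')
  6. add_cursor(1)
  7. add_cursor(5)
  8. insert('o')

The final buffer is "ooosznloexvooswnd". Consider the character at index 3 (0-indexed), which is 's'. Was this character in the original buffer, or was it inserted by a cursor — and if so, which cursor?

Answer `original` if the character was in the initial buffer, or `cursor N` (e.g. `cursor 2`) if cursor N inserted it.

Answer: cursor 1

Derivation:
After op 1 (move_left): buffer="znlexvwnd" (len 9), cursors c1@0 c2@7, authorship .........
After op 2 (move_left): buffer="znlexvwnd" (len 9), cursors c1@0 c2@6, authorship .........
After op 3 (insert('s')): buffer="sznlexvswnd" (len 11), cursors c1@1 c2@8, authorship 1......2...
After op 4 (move_left): buffer="sznlexvswnd" (len 11), cursors c1@0 c2@7, authorship 1......2...
After op 5 (insert('o')): buffer="osznlexvoswnd" (len 13), cursors c1@1 c2@9, authorship 11......22...
After op 6 (add_cursor(1)): buffer="osznlexvoswnd" (len 13), cursors c1@1 c3@1 c2@9, authorship 11......22...
After op 7 (add_cursor(5)): buffer="osznlexvoswnd" (len 13), cursors c1@1 c3@1 c4@5 c2@9, authorship 11......22...
After op 8 (insert('o')): buffer="ooosznloexvooswnd" (len 17), cursors c1@3 c3@3 c4@8 c2@13, authorship 1131...4...222...
Authorship (.=original, N=cursor N): 1 1 3 1 . . . 4 . . . 2 2 2 . . .
Index 3: author = 1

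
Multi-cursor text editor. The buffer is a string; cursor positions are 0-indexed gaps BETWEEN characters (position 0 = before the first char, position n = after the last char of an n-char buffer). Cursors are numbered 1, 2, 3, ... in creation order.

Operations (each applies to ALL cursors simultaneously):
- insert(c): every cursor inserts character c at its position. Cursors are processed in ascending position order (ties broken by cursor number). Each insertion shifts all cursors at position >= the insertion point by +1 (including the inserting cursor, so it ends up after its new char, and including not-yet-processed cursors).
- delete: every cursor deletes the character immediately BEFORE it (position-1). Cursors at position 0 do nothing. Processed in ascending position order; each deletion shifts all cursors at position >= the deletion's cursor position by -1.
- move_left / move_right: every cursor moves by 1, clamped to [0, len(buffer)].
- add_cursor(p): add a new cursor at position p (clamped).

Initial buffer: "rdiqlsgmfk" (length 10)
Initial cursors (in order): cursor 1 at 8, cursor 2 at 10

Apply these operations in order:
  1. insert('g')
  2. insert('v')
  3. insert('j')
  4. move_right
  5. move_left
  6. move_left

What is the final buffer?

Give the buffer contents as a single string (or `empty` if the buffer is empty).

Answer: rdiqlsgmgvjfkgvj

Derivation:
After op 1 (insert('g')): buffer="rdiqlsgmgfkg" (len 12), cursors c1@9 c2@12, authorship ........1..2
After op 2 (insert('v')): buffer="rdiqlsgmgvfkgv" (len 14), cursors c1@10 c2@14, authorship ........11..22
After op 3 (insert('j')): buffer="rdiqlsgmgvjfkgvj" (len 16), cursors c1@11 c2@16, authorship ........111..222
After op 4 (move_right): buffer="rdiqlsgmgvjfkgvj" (len 16), cursors c1@12 c2@16, authorship ........111..222
After op 5 (move_left): buffer="rdiqlsgmgvjfkgvj" (len 16), cursors c1@11 c2@15, authorship ........111..222
After op 6 (move_left): buffer="rdiqlsgmgvjfkgvj" (len 16), cursors c1@10 c2@14, authorship ........111..222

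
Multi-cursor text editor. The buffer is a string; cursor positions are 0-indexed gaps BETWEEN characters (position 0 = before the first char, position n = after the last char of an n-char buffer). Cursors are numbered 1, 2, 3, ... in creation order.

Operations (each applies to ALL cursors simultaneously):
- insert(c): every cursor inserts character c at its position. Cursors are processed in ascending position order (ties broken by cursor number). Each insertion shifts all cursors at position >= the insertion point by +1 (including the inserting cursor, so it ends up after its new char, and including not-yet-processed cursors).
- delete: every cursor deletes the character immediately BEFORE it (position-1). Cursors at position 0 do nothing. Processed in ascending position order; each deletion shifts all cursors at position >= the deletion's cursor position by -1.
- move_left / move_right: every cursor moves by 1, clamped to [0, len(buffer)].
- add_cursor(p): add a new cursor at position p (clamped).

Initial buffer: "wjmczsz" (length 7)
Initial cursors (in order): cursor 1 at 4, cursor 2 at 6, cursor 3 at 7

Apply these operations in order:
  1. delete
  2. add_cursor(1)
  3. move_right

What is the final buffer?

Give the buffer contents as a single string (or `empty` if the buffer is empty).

After op 1 (delete): buffer="wjmz" (len 4), cursors c1@3 c2@4 c3@4, authorship ....
After op 2 (add_cursor(1)): buffer="wjmz" (len 4), cursors c4@1 c1@3 c2@4 c3@4, authorship ....
After op 3 (move_right): buffer="wjmz" (len 4), cursors c4@2 c1@4 c2@4 c3@4, authorship ....

Answer: wjmz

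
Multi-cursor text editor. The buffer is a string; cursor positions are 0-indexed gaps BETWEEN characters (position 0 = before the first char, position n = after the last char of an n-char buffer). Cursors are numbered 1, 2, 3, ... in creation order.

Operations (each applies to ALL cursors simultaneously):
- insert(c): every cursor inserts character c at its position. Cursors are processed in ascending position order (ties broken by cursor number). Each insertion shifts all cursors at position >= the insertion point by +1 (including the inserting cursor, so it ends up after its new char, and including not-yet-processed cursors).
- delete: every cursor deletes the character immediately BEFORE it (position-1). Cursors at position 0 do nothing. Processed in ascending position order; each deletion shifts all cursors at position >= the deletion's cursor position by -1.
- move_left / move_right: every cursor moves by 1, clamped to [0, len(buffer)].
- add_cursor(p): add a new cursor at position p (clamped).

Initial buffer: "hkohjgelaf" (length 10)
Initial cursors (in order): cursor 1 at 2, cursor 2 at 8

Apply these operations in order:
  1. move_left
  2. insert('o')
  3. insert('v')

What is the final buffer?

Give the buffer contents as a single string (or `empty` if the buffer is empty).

After op 1 (move_left): buffer="hkohjgelaf" (len 10), cursors c1@1 c2@7, authorship ..........
After op 2 (insert('o')): buffer="hokohjgeolaf" (len 12), cursors c1@2 c2@9, authorship .1......2...
After op 3 (insert('v')): buffer="hovkohjgeovlaf" (len 14), cursors c1@3 c2@11, authorship .11......22...

Answer: hovkohjgeovlaf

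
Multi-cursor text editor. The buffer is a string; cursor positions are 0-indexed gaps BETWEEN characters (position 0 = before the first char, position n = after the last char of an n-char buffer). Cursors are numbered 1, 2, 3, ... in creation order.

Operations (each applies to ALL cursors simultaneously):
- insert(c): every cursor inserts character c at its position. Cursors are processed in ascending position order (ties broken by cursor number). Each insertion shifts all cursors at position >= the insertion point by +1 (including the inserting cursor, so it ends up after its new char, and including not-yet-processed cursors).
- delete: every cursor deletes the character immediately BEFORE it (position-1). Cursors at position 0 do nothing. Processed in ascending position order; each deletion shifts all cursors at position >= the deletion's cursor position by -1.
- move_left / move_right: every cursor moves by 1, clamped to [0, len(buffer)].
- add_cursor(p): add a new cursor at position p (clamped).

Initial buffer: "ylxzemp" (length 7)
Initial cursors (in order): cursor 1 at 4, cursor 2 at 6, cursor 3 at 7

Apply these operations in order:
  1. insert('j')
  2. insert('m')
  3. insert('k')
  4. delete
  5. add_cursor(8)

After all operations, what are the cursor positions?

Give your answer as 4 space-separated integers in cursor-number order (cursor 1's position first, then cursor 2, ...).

Answer: 6 10 13 8

Derivation:
After op 1 (insert('j')): buffer="ylxzjemjpj" (len 10), cursors c1@5 c2@8 c3@10, authorship ....1..2.3
After op 2 (insert('m')): buffer="ylxzjmemjmpjm" (len 13), cursors c1@6 c2@10 c3@13, authorship ....11..22.33
After op 3 (insert('k')): buffer="ylxzjmkemjmkpjmk" (len 16), cursors c1@7 c2@12 c3@16, authorship ....111..222.333
After op 4 (delete): buffer="ylxzjmemjmpjm" (len 13), cursors c1@6 c2@10 c3@13, authorship ....11..22.33
After op 5 (add_cursor(8)): buffer="ylxzjmemjmpjm" (len 13), cursors c1@6 c4@8 c2@10 c3@13, authorship ....11..22.33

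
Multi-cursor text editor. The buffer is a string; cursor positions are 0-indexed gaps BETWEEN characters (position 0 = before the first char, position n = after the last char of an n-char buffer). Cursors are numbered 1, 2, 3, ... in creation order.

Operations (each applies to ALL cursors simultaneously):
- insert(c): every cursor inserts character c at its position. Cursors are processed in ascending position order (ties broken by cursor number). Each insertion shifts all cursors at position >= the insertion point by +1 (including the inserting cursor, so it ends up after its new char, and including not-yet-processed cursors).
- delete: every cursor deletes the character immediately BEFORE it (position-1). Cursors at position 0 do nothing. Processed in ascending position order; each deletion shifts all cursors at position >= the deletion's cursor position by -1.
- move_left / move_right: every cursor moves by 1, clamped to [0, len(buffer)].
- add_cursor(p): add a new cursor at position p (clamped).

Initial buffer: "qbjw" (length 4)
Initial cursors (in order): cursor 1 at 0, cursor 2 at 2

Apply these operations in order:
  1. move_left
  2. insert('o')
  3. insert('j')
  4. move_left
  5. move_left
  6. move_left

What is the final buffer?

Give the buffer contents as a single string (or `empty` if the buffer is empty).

Answer: ojqojbjw

Derivation:
After op 1 (move_left): buffer="qbjw" (len 4), cursors c1@0 c2@1, authorship ....
After op 2 (insert('o')): buffer="oqobjw" (len 6), cursors c1@1 c2@3, authorship 1.2...
After op 3 (insert('j')): buffer="ojqojbjw" (len 8), cursors c1@2 c2@5, authorship 11.22...
After op 4 (move_left): buffer="ojqojbjw" (len 8), cursors c1@1 c2@4, authorship 11.22...
After op 5 (move_left): buffer="ojqojbjw" (len 8), cursors c1@0 c2@3, authorship 11.22...
After op 6 (move_left): buffer="ojqojbjw" (len 8), cursors c1@0 c2@2, authorship 11.22...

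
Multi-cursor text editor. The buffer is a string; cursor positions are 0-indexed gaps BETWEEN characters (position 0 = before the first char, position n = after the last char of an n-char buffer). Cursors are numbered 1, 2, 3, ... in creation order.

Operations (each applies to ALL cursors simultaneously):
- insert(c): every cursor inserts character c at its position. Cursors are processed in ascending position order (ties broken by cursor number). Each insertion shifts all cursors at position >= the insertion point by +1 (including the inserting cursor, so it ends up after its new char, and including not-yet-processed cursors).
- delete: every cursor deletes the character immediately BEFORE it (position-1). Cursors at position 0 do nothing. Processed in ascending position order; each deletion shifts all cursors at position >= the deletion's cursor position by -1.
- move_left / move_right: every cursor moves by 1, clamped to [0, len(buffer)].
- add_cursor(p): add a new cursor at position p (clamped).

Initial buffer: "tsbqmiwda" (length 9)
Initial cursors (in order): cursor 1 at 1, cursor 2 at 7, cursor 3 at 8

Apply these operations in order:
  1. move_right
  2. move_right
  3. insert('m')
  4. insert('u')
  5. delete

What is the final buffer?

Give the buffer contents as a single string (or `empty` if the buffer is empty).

After op 1 (move_right): buffer="tsbqmiwda" (len 9), cursors c1@2 c2@8 c3@9, authorship .........
After op 2 (move_right): buffer="tsbqmiwda" (len 9), cursors c1@3 c2@9 c3@9, authorship .........
After op 3 (insert('m')): buffer="tsbmqmiwdamm" (len 12), cursors c1@4 c2@12 c3@12, authorship ...1......23
After op 4 (insert('u')): buffer="tsbmuqmiwdammuu" (len 15), cursors c1@5 c2@15 c3@15, authorship ...11......2323
After op 5 (delete): buffer="tsbmqmiwdamm" (len 12), cursors c1@4 c2@12 c3@12, authorship ...1......23

Answer: tsbmqmiwdamm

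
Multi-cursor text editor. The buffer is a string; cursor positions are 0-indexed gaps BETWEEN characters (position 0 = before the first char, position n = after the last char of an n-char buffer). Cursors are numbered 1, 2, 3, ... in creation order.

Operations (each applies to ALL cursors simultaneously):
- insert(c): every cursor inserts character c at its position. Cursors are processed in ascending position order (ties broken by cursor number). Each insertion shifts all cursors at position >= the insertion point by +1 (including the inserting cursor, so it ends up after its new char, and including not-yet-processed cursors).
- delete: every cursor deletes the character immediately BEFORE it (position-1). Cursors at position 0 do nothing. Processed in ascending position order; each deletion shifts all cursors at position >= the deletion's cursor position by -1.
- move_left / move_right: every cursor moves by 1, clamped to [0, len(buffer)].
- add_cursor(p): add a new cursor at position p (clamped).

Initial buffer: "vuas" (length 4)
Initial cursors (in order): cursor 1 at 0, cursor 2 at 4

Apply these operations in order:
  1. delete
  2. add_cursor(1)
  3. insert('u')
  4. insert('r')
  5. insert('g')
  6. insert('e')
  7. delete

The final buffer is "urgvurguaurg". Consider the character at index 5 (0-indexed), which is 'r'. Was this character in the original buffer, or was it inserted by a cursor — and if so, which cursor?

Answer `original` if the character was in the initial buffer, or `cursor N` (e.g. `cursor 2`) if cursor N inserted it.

Answer: cursor 3

Derivation:
After op 1 (delete): buffer="vua" (len 3), cursors c1@0 c2@3, authorship ...
After op 2 (add_cursor(1)): buffer="vua" (len 3), cursors c1@0 c3@1 c2@3, authorship ...
After op 3 (insert('u')): buffer="uvuuau" (len 6), cursors c1@1 c3@3 c2@6, authorship 1.3..2
After op 4 (insert('r')): buffer="urvuruaur" (len 9), cursors c1@2 c3@5 c2@9, authorship 11.33..22
After op 5 (insert('g')): buffer="urgvurguaurg" (len 12), cursors c1@3 c3@7 c2@12, authorship 111.333..222
After op 6 (insert('e')): buffer="urgevurgeuaurge" (len 15), cursors c1@4 c3@9 c2@15, authorship 1111.3333..2222
After op 7 (delete): buffer="urgvurguaurg" (len 12), cursors c1@3 c3@7 c2@12, authorship 111.333..222
Authorship (.=original, N=cursor N): 1 1 1 . 3 3 3 . . 2 2 2
Index 5: author = 3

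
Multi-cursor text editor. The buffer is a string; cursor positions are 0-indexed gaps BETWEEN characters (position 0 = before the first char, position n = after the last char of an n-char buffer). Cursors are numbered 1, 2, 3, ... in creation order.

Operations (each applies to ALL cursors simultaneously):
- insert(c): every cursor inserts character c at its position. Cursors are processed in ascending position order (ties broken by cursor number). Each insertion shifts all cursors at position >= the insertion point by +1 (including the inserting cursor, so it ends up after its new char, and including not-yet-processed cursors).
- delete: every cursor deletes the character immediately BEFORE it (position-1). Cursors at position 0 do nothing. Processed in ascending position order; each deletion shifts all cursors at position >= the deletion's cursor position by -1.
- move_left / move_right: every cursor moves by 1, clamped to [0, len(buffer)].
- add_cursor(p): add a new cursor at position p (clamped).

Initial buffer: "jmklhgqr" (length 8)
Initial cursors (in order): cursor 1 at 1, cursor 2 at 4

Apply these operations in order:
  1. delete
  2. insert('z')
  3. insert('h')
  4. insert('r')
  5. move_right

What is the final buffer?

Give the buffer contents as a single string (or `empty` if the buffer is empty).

After op 1 (delete): buffer="mkhgqr" (len 6), cursors c1@0 c2@2, authorship ......
After op 2 (insert('z')): buffer="zmkzhgqr" (len 8), cursors c1@1 c2@4, authorship 1..2....
After op 3 (insert('h')): buffer="zhmkzhhgqr" (len 10), cursors c1@2 c2@6, authorship 11..22....
After op 4 (insert('r')): buffer="zhrmkzhrhgqr" (len 12), cursors c1@3 c2@8, authorship 111..222....
After op 5 (move_right): buffer="zhrmkzhrhgqr" (len 12), cursors c1@4 c2@9, authorship 111..222....

Answer: zhrmkzhrhgqr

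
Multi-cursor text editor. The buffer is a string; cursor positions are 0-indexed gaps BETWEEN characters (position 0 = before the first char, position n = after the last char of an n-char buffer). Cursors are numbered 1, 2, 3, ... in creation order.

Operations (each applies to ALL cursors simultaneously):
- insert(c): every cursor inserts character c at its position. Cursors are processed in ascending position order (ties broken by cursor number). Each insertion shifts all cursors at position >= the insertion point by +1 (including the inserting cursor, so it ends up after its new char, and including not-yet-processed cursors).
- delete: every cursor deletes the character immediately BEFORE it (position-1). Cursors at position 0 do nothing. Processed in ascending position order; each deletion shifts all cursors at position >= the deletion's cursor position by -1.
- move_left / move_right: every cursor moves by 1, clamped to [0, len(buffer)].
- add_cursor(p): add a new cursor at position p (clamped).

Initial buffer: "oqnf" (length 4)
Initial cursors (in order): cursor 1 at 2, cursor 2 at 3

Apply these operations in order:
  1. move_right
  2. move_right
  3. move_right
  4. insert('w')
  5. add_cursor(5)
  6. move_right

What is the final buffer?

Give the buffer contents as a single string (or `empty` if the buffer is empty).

Answer: oqnfww

Derivation:
After op 1 (move_right): buffer="oqnf" (len 4), cursors c1@3 c2@4, authorship ....
After op 2 (move_right): buffer="oqnf" (len 4), cursors c1@4 c2@4, authorship ....
After op 3 (move_right): buffer="oqnf" (len 4), cursors c1@4 c2@4, authorship ....
After op 4 (insert('w')): buffer="oqnfww" (len 6), cursors c1@6 c2@6, authorship ....12
After op 5 (add_cursor(5)): buffer="oqnfww" (len 6), cursors c3@5 c1@6 c2@6, authorship ....12
After op 6 (move_right): buffer="oqnfww" (len 6), cursors c1@6 c2@6 c3@6, authorship ....12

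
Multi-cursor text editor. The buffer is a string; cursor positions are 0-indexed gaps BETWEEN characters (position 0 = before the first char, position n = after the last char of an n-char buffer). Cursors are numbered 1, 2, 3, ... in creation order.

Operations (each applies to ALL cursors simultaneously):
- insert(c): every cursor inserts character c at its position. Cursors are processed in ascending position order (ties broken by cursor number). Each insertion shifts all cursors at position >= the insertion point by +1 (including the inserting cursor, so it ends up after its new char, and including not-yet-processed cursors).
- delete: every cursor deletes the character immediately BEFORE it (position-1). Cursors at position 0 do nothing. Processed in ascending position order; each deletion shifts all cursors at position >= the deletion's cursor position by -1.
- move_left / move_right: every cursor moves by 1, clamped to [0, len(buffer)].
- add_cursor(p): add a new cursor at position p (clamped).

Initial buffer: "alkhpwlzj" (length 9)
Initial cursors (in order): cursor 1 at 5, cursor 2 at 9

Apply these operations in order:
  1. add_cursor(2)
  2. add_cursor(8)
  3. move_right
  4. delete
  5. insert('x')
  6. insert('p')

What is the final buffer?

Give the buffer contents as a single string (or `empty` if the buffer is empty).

After op 1 (add_cursor(2)): buffer="alkhpwlzj" (len 9), cursors c3@2 c1@5 c2@9, authorship .........
After op 2 (add_cursor(8)): buffer="alkhpwlzj" (len 9), cursors c3@2 c1@5 c4@8 c2@9, authorship .........
After op 3 (move_right): buffer="alkhpwlzj" (len 9), cursors c3@3 c1@6 c2@9 c4@9, authorship .........
After op 4 (delete): buffer="alhpl" (len 5), cursors c3@2 c1@4 c2@5 c4@5, authorship .....
After op 5 (insert('x')): buffer="alxhpxlxx" (len 9), cursors c3@3 c1@6 c2@9 c4@9, authorship ..3..1.24
After op 6 (insert('p')): buffer="alxphpxplxxpp" (len 13), cursors c3@4 c1@8 c2@13 c4@13, authorship ..33..11.2424

Answer: alxphpxplxxpp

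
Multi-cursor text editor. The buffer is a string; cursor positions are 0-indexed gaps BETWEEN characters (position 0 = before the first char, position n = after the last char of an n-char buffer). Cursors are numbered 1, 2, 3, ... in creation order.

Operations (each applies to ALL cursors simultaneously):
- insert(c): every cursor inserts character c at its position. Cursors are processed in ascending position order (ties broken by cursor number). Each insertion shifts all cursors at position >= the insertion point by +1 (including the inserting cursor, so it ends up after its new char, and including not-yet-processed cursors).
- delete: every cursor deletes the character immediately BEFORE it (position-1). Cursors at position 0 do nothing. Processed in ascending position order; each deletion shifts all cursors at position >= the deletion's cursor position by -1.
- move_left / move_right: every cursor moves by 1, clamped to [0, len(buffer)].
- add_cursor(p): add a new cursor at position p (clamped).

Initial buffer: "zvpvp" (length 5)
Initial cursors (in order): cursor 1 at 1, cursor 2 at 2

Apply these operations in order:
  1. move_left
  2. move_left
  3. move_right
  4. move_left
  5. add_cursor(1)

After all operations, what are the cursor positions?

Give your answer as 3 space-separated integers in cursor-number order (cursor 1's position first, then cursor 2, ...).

Answer: 0 0 1

Derivation:
After op 1 (move_left): buffer="zvpvp" (len 5), cursors c1@0 c2@1, authorship .....
After op 2 (move_left): buffer="zvpvp" (len 5), cursors c1@0 c2@0, authorship .....
After op 3 (move_right): buffer="zvpvp" (len 5), cursors c1@1 c2@1, authorship .....
After op 4 (move_left): buffer="zvpvp" (len 5), cursors c1@0 c2@0, authorship .....
After op 5 (add_cursor(1)): buffer="zvpvp" (len 5), cursors c1@0 c2@0 c3@1, authorship .....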